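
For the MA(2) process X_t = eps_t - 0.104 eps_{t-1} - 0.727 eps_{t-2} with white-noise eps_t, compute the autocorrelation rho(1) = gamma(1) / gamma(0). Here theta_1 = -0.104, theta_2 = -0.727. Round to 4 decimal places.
\rho(1) = -0.0184

For an MA(q) process with theta_0 = 1, the autocovariance is
  gamma(k) = sigma^2 * sum_{i=0..q-k} theta_i * theta_{i+k},
and rho(k) = gamma(k) / gamma(0). Sigma^2 cancels.
  numerator   = (1)*(-0.104) + (-0.104)*(-0.727) = -0.028392.
  denominator = (1)^2 + (-0.104)^2 + (-0.727)^2 = 1.539345.
  rho(1) = -0.028392 / 1.539345 = -0.0184.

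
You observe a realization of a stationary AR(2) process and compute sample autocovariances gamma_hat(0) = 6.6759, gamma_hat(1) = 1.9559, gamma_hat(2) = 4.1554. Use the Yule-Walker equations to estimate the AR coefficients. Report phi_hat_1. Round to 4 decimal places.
\hat\phi_{1} = 0.1210

The Yule-Walker equations for an AR(p) process read, in matrix form,
  Gamma_p phi = r_p,   with   (Gamma_p)_{ij} = gamma(|i - j|),
                       (r_p)_i = gamma(i),   i,j = 1..p.
Substitute the sample gammas (Toeplitz matrix and right-hand side of size 2):
  Gamma_p = [[6.6759, 1.9559], [1.9559, 6.6759]]
  r_p     = [1.9559, 4.1554]
Written out:
  6.6759 phi_1 + 1.9559 phi_2 = 1.9559
  1.9559 phi_1 + 6.6759 phi_2 = 4.1554
Solve by Cramer's rule:
  det = gamma(0)^2 - gamma(1)^2 = (6.6759)^2 - (1.9559)^2 = 44.56764081 - 3.82554481 = 40.742096
  phi_hat_1 = [gamma(1) gamma(0) - gamma(1) gamma(2)] / det = [(1.9559)(6.6759) - (1.9559)(4.1554)] / 40.742096 = 4.92984595 / 40.742096 = 0.121
  phi_hat_2 = [gamma(0) gamma(2) - gamma(1)^2] / det = [(6.6759)(4.1554) - (1.9559)^2] / 40.742096 = 23.91549005 / 40.742096 = 0.587
So phi_hat = [0.1210, 0.5870].
Therefore phi_hat_1 = 0.1210.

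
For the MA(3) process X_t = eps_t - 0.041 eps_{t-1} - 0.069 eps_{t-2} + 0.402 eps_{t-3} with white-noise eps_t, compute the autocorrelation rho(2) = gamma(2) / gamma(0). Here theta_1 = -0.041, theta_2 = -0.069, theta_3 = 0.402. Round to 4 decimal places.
\rho(2) = -0.0732

For an MA(q) process with theta_0 = 1, the autocovariance is
  gamma(k) = sigma^2 * sum_{i=0..q-k} theta_i * theta_{i+k},
and rho(k) = gamma(k) / gamma(0). Sigma^2 cancels.
  numerator   = (1)*(-0.069) + (-0.041)*(0.402) = -0.085482.
  denominator = (1)^2 + (-0.041)^2 + (-0.069)^2 + (0.402)^2 = 1.168046.
  rho(2) = -0.085482 / 1.168046 = -0.0732.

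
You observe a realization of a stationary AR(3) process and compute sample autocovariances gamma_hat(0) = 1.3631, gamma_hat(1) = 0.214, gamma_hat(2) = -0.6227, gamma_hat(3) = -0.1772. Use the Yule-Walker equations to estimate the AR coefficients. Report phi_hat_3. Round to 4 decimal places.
\hat\phi_{3} = 0.0740

The Yule-Walker equations for an AR(p) process read, in matrix form,
  Gamma_p phi = r_p,   with   (Gamma_p)_{ij} = gamma(|i - j|),
                       (r_p)_i = gamma(i),   i,j = 1..p.
Substitute the sample gammas (Toeplitz matrix and right-hand side of size 3):
  Gamma_p = [[1.3631, 0.214, -0.6227], [0.214, 1.3631, 0.214], [-0.6227, 0.214, 1.3631]]
  r_p     = [0.214, -0.6227, -0.1772]
Written out (R1..R3):
  (R1) 1.3631 phi_1 + 0.214 phi_2 - 0.6227 phi_3 = 0.214
  (R2) 0.214 phi_1 + 1.3631 phi_2 + 0.214 phi_3 = -0.6227
  (R3) -0.6227 phi_1 + 0.214 phi_2 + 1.3631 phi_3 = -0.1772
Gaussian elimination:
  R2 <- R2 - (0.214/1.3631) R1 = R2 - (0.156995) R1:  1.329503 phi_2 + 0.311761 phi_3 = -0.656297
  R3 <- R3 - (-0.6227/1.3631) R1 = R3 - (-0.456826) R1:  0.311761 phi_2 + 1.078634 phi_3 = -0.079439
  R3 <- R3 - (0.311761/1.329503) R2 = R3 - (0.234494) R2:  1.005528 phi_3 = 0.074459
Back-substitution:
  phi_hat_3 = 0.074459 / 1.005528 = 0.074049
  phi_hat_2 = (-0.656297 - (0.311761)(0.074049)) / 1.329503 = -0.511005
  phi_hat_1 = (0.214 - (0.214)(-0.511005) - (-0.6227)(0.074049)) / 1.3631 = 0.271048
So phi_hat = [0.2710, -0.5110, 0.0740].
Therefore phi_hat_3 = 0.0740.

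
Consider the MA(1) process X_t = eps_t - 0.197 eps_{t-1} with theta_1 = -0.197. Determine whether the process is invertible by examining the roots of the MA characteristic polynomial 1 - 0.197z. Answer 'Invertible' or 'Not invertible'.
\text{Invertible}

The MA(q) characteristic polynomial is P(z) = 1 - 0.197z.
Invertibility requires all roots to lie outside the unit circle, i.e. |z| > 1 for every root.
This is linear in z: 1 + (-0.197) z = 0  =>  z = -1/(-0.197) = 5.076142,  |z| = 5.076142.
Moduli of all roots: 5.0761.
All moduli strictly greater than 1? Yes.
Verdict: Invertible.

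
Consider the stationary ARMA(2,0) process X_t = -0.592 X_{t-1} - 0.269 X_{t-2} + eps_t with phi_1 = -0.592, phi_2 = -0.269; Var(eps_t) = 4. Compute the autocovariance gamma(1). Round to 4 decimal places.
\gamma(1) = -2.5712

Multiply the model equation by X_{t-k} and take expectations. With theta_0 = psi_0 = 1 and psi_j the MA(infinity) weights, this gives
  gamma(k) - sum_i phi_i gamma(k-i) = c_k,
  c_k = sigma^2 * sum_{j=k..q} theta_j psi_{j-k}   (c_k = 0 for k > q),
using gamma(-m) = gamma(m).
Pure AR (q = 0): c_0 = sigma^2 = 4, c_k = 0 for k >= 1.
Equations for k = 0, 1, 2 (AR order 2, c_2 = 0):
  (E0) gamma(0) = phi_1 gamma(1) + phi_2 gamma(2) + c_0
  (E1) gamma(1) = phi_1 gamma(0) + phi_2 gamma(1) + c_1
  (E2) gamma(2) = phi_1 gamma(1) + phi_2 gamma(0)
From (E1): gamma(1) = A gamma(0) + B with
  A = phi_1 / (1 - phi_2) = -0.592 / 1.269 = -0.466509,   B = c_1 / (1 - phi_2) = 0 / 1.269 = 0.
Insert (E2) into (E0): gamma(0) (1 - phi_2^2) = phi_1 (1 + phi_2) gamma(1) + c_0.
  phi_1 (1 + phi_2) = (-0.592)(0.731) = -0.432752,   1 - phi_2^2 = 0.927639.
Replace gamma(1) by A gamma(0) + B and collect gamma(0):
  gamma(0) [0.927639 - (-0.432752)(-0.466509)] = c_0 = 4
  gamma(0) * 0.725756 = 4
  gamma(0) = 4 / 0.725756 = 5.511492.
  gamma(1) = A gamma(0) = (-0.466509)(5.511492) = -2.571161.
Therefore gamma(1) = -2.5712 (to 4 decimal places).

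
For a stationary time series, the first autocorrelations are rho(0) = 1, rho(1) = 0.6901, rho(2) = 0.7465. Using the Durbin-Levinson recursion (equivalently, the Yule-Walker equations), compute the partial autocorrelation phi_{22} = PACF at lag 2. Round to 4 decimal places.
\phi_{22} = 0.5160

The PACF at lag k is phi_{kk}, the last component of the solution
to the Yule-Walker system G_k phi = r_k where
  (G_k)_{ij} = rho(|i - j|), (r_k)_i = rho(i), i,j = 1..k.
Equivalently, Durbin-Levinson gives phi_{kk} iteratively:
  phi_{11} = rho(1)
  phi_{kk} = [rho(k) - sum_{j=1..k-1} phi_{k-1,j} rho(k-j)]
            / [1 - sum_{j=1..k-1} phi_{k-1,j} rho(j)],
  phi_{k,j} = phi_{k-1,j} - phi_{kk} phi_{k-1,k-j},  j = 1..k-1.
Step k = 1:
  phi_11 = rho(1) = 0.6901.
Step k = 2:
  phi_22 = [rho(2) - phi_11 rho(1)] / [1 - phi_11 rho(1)] = [0.7465 - (0.6901)(0.6901)] / [1 - (0.6901)(0.6901)]
         = 0.27026199 / 0.52376199 = 0.516.
Therefore phi_{22} = 0.5160.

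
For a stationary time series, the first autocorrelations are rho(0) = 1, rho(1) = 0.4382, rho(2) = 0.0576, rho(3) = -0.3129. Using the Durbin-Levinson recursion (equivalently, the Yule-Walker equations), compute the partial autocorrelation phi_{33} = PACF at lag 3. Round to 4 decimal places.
\phi_{33} = -0.3430

The PACF at lag k is phi_{kk}, the last component of the solution
to the Yule-Walker system G_k phi = r_k where
  (G_k)_{ij} = rho(|i - j|), (r_k)_i = rho(i), i,j = 1..k.
Equivalently, Durbin-Levinson gives phi_{kk} iteratively:
  phi_{11} = rho(1)
  phi_{kk} = [rho(k) - sum_{j=1..k-1} phi_{k-1,j} rho(k-j)]
            / [1 - sum_{j=1..k-1} phi_{k-1,j} rho(j)],
  phi_{k,j} = phi_{k-1,j} - phi_{kk} phi_{k-1,k-j},  j = 1..k-1.
Step k = 1:
  phi_11 = rho(1) = 0.4382.
Step k = 2:
  phi_22 = [rho(2) - phi_11 rho(1)] / [1 - phi_11 rho(1)] = [0.0576 - (0.4382)(0.4382)] / [1 - (0.4382)(0.4382)]
         = -0.13441924 / 0.80798076 = -0.166364.
  Update: phi_21 = phi_11 - phi_22 phi_11 = 0.4382 - (-0.166364)(0.4382) = 0.511101.
Step k = 3:
  phi_33 = [rho(3) - phi_21 rho(2) - phi_22 rho(1)] / [1 - phi_21 rho(1) - phi_22 rho(2)]
    numerator   = -0.3129 - (0.511101)(0.0576) - (-0.166364)(0.4382) = -0.26943853
    denominator = 1 - (0.511101)(0.4382) - (-0.166364)(0.0576) = 0.78561818
  phi_33 = -0.26943853 / 0.78561818 = -0.343.
Therefore phi_{33} = -0.3430.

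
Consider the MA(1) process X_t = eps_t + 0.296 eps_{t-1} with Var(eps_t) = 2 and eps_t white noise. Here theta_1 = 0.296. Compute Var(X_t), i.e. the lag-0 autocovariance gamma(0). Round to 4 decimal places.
\gamma(0) = 2.1752

For an MA(q) process X_t = eps_t + sum_i theta_i eps_{t-i} with
Var(eps_t) = sigma^2, the variance is
  gamma(0) = sigma^2 * (1 + sum_i theta_i^2).
  sum_i theta_i^2 = (0.296)^2 = 0.087616.
  gamma(0) = 2 * (1 + 0.087616) = 2 * 1.087616 = 2.175232, which rounds to 2.1752.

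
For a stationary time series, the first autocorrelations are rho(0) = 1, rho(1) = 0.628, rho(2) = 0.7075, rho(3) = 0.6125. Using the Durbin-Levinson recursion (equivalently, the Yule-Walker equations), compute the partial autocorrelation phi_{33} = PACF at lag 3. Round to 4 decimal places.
\phi_{33} = 0.1650

The PACF at lag k is phi_{kk}, the last component of the solution
to the Yule-Walker system G_k phi = r_k where
  (G_k)_{ij} = rho(|i - j|), (r_k)_i = rho(i), i,j = 1..k.
Equivalently, Durbin-Levinson gives phi_{kk} iteratively:
  phi_{11} = rho(1)
  phi_{kk} = [rho(k) - sum_{j=1..k-1} phi_{k-1,j} rho(k-j)]
            / [1 - sum_{j=1..k-1} phi_{k-1,j} rho(j)],
  phi_{k,j} = phi_{k-1,j} - phi_{kk} phi_{k-1,k-j},  j = 1..k-1.
Step k = 1:
  phi_11 = rho(1) = 0.628.
Step k = 2:
  phi_22 = [rho(2) - phi_11 rho(1)] / [1 - phi_11 rho(1)] = [0.7075 - (0.628)(0.628)] / [1 - (0.628)(0.628)]
         = 0.313116 / 0.605616 = 0.517021.
  Update: phi_21 = phi_11 - phi_22 phi_11 = 0.628 - (0.517021)(0.628) = 0.303311.
Step k = 3:
  phi_33 = [rho(3) - phi_21 rho(2) - phi_22 rho(1)] / [1 - phi_21 rho(1) - phi_22 rho(2)]
    numerator   = 0.6125 - (0.303311)(0.7075) - (0.517021)(0.628) = 0.07321847
    denominator = 1 - (0.303311)(0.628) - (0.517021)(0.7075) = 0.44372855
  phi_33 = 0.07321847 / 0.44372855 = 0.165.
Therefore phi_{33} = 0.1650.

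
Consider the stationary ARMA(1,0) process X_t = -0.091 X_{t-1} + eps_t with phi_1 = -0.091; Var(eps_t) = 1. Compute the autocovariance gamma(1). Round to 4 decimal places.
\gamma(1) = -0.0918

Multiply the model equation by X_{t-k} and take expectations. With theta_0 = psi_0 = 1 and psi_j the MA(infinity) weights, this gives
  gamma(k) - sum_i phi_i gamma(k-i) = c_k,
  c_k = sigma^2 * sum_{j=k..q} theta_j psi_{j-k}   (c_k = 0 for k > q),
using gamma(-m) = gamma(m).
Pure AR (q = 0): c_0 = sigma^2 = 1, c_k = 0 for k >= 1.
Equations for k = 0 and k = 1 (AR order 1):
  gamma(0) = phi_1 gamma(1) + c_0
  gamma(1) = phi_1 gamma(0) + c_1
Substituting the second into the first: gamma(0) (1 - phi_1^2) = c_0 + phi_1 c_1, so
  gamma(0) = c_0 / (1 - phi_1^2) = 1 / (1 - (-0.091)^2) = 1 / 0.991719 = 1.00835.
  gamma(1) = phi_1 gamma(0) = (-0.091)(1.00835) = -0.09176.
Therefore gamma(1) = -0.0918 (to 4 decimal places).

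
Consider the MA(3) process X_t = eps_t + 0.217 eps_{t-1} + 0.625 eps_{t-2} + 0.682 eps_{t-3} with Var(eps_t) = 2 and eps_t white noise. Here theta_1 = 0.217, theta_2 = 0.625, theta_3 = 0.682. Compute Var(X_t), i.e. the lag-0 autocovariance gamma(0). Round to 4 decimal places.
\gamma(0) = 3.8057

For an MA(q) process X_t = eps_t + sum_i theta_i eps_{t-i} with
Var(eps_t) = sigma^2, the variance is
  gamma(0) = sigma^2 * (1 + sum_i theta_i^2).
  sum_i theta_i^2 = (0.217)^2 + (0.625)^2 + (0.682)^2 = 0.047089 + 0.390625 + 0.465124 = 0.902838.
  gamma(0) = 2 * (1 + 0.902838) = 2 * 1.902838 = 3.805676, which rounds to 3.8057.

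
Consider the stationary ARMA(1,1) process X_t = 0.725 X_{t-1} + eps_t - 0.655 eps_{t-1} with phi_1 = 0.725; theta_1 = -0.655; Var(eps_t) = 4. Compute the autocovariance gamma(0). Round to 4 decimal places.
\gamma(0) = 4.0413

Multiply the model equation by X_{t-k} and take expectations. With theta_0 = psi_0 = 1 and psi_j the MA(infinity) weights, this gives
  gamma(k) - sum_i phi_i gamma(k-i) = c_k,
  c_k = sigma^2 * sum_{j=k..q} theta_j psi_{j-k}   (c_k = 0 for k > q),
using gamma(-m) = gamma(m).
psi-weights needed (psi_j = theta_j + sum_i phi_i psi_{j-i}):
  psi_1 = theta_1 + phi_1 = -0.655 + (0.725) = 0.07
Right-hand sides:
  c_0 = sigma^2 (1 + theta_1 psi_1) = 4 * (1 + (-0.655)(0.07)) = 4 * 0.95415 = 3.8166
  c_1 = sigma^2 theta_1 = 4 * (-0.655) = -2.62
  c_2 = 0
Equations for k = 0 and k = 1 (AR order 1):
  gamma(0) = phi_1 gamma(1) + c_0
  gamma(1) = phi_1 gamma(0) + c_1
Substituting the second into the first: gamma(0) (1 - phi_1^2) = c_0 + phi_1 c_1, so
  gamma(0) = (c_0 + phi_1 c_1) / (1 - phi_1^2) = (3.8166 + (0.725)(-2.62)) / (1 - (0.725)^2) = 1.9171 / 0.474375 = 4.041318.
Therefore gamma(0) = 4.0413 (to 4 decimal places).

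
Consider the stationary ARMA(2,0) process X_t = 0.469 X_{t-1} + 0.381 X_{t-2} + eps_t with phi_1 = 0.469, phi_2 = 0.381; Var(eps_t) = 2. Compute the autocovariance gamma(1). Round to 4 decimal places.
\gamma(1) = 4.1619

Multiply the model equation by X_{t-k} and take expectations. With theta_0 = psi_0 = 1 and psi_j the MA(infinity) weights, this gives
  gamma(k) - sum_i phi_i gamma(k-i) = c_k,
  c_k = sigma^2 * sum_{j=k..q} theta_j psi_{j-k}   (c_k = 0 for k > q),
using gamma(-m) = gamma(m).
Pure AR (q = 0): c_0 = sigma^2 = 2, c_k = 0 for k >= 1.
Equations for k = 0, 1, 2 (AR order 2, c_2 = 0):
  (E0) gamma(0) = phi_1 gamma(1) + phi_2 gamma(2) + c_0
  (E1) gamma(1) = phi_1 gamma(0) + phi_2 gamma(1) + c_1
  (E2) gamma(2) = phi_1 gamma(1) + phi_2 gamma(0)
From (E1): gamma(1) = A gamma(0) + B with
  A = phi_1 / (1 - phi_2) = 0.469 / 0.619 = 0.757674,   B = c_1 / (1 - phi_2) = 0 / 0.619 = 0.
Insert (E2) into (E0): gamma(0) (1 - phi_2^2) = phi_1 (1 + phi_2) gamma(1) + c_0.
  phi_1 (1 + phi_2) = (0.469)(1.381) = 0.647689,   1 - phi_2^2 = 0.854839.
Replace gamma(1) by A gamma(0) + B and collect gamma(0):
  gamma(0) [0.854839 - (0.647689)(0.757674)] = c_0 = 2
  gamma(0) * 0.364102 = 2
  gamma(0) = 2 / 0.364102 = 5.492965.
  gamma(1) = A gamma(0) = (0.757674)(5.492965) = 4.161875.
Therefore gamma(1) = 4.1619 (to 4 decimal places).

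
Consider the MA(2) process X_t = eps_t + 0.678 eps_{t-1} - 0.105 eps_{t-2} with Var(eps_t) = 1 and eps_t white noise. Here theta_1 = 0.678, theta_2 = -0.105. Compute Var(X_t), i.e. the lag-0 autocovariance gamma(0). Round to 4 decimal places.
\gamma(0) = 1.4707

For an MA(q) process X_t = eps_t + sum_i theta_i eps_{t-i} with
Var(eps_t) = sigma^2, the variance is
  gamma(0) = sigma^2 * (1 + sum_i theta_i^2).
  sum_i theta_i^2 = (0.678)^2 + (-0.105)^2 = 0.459684 + 0.011025 = 0.470709.
  gamma(0) = 1 * (1 + 0.470709) = 1 * 1.470709 = 1.470709, which rounds to 1.4707.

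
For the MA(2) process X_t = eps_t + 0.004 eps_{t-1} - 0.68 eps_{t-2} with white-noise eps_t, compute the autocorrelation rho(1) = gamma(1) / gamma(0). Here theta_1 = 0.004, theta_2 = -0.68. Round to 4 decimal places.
\rho(1) = 0.0009

For an MA(q) process with theta_0 = 1, the autocovariance is
  gamma(k) = sigma^2 * sum_{i=0..q-k} theta_i * theta_{i+k},
and rho(k) = gamma(k) / gamma(0). Sigma^2 cancels.
  numerator   = (1)*(0.004) + (0.004)*(-0.68) = 0.00128.
  denominator = (1)^2 + (0.004)^2 + (-0.68)^2 = 1.462416.
  rho(1) = 0.00128 / 1.462416 = 0.0009.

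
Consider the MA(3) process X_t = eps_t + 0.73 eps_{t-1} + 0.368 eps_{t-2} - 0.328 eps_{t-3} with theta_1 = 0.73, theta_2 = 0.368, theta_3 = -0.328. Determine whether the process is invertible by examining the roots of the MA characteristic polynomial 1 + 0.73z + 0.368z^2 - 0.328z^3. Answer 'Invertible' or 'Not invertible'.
\text{Invertible}

The MA(q) characteristic polynomial is P(z) = 1 + 0.73z + 0.368z^2 - 0.328z^3.
Invertibility requires all roots to lie outside the unit circle, i.e. |z| > 1 for every root.
Degree 3: look for a simple real root z0 first, then factor out (1 - z/z0) and solve the remaining quadratic.
Testing z0 = 2.5: P(2.5) = 1 + (0.73)(2.5) + (0.368)(2.5)^2 + (-0.328)(2.5)^3
  = 1 + (1.825) + (2.3) + (-5.125) = 0.  So z_0 = 2.5 is a root, |z_0| = 2.5.
Divide out the factor (1 - 0.4 z) = (1 - z/z0) (since 1/z0 = 0.4):
  P(z) = (1 - 0.4 z)(1 + (1.13) z + (0.82) z^2)
  [check: z-coef 1.13 - (0.4) = 0.73; z^2-coef 0.82 - (0.4)(1.13) = 0.368; z^3-coef -(0.4)(0.82) = -0.328.]
Remaining roots from the quadratic factor 1 + (1.13) z + (0.82) z^2:
  Set 1 + (1.13) z + (0.82) z^2 = 0, i.e. a z^2 + b z + c = 0 with a = 0.82, b = 1.13, c = 1.
  Discriminant D = b^2 - 4ac = (1.13)^2 - 4*(0.82)*1 = 1.2769 - (3.28) = -2.0031.
  D < 0, so the roots are the complex-conjugate pair z = (-b +/- i sqrt(-D)) / (2a) = -0.689 +/- 0.863i.
  For a conjugate pair |z|^2 = z * conj(z) = (product of roots) = c/a = 1/(0.82) = 1.219512, so |z| = sqrt(1.219512) = 1.1043 for both roots.
Moduli of all roots: 2.5000, 1.1043, 1.1043.
All moduli strictly greater than 1? Yes.
Verdict: Invertible.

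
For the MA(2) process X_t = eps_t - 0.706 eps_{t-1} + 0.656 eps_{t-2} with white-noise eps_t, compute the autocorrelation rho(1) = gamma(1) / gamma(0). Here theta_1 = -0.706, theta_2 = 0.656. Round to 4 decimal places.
\rho(1) = -0.6062

For an MA(q) process with theta_0 = 1, the autocovariance is
  gamma(k) = sigma^2 * sum_{i=0..q-k} theta_i * theta_{i+k},
and rho(k) = gamma(k) / gamma(0). Sigma^2 cancels.
  numerator   = (1)*(-0.706) + (-0.706)*(0.656) = -1.169136.
  denominator = (1)^2 + (-0.706)^2 + (0.656)^2 = 1.928772.
  rho(1) = -1.169136 / 1.928772 = -0.6062.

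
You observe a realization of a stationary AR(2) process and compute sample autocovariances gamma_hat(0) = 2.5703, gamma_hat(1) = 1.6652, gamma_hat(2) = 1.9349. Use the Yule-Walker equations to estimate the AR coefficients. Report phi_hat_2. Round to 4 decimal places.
\hat\phi_{2} = 0.5740

The Yule-Walker equations for an AR(p) process read, in matrix form,
  Gamma_p phi = r_p,   with   (Gamma_p)_{ij} = gamma(|i - j|),
                       (r_p)_i = gamma(i),   i,j = 1..p.
Substitute the sample gammas (Toeplitz matrix and right-hand side of size 2):
  Gamma_p = [[2.5703, 1.6652], [1.6652, 2.5703]]
  r_p     = [1.6652, 1.9349]
Written out:
  2.5703 phi_1 + 1.6652 phi_2 = 1.6652
  1.6652 phi_1 + 2.5703 phi_2 = 1.9349
Solve by Cramer's rule:
  det = gamma(0)^2 - gamma(1)^2 = (2.5703)^2 - (1.6652)^2 = 6.60644209 - 2.77289104 = 3.83355105
  phi_hat_1 = [gamma(1) gamma(0) - gamma(1) gamma(2)] / det = [(1.6652)(2.5703) - (1.6652)(1.9349)] / 3.83355105 = 1.05806808 / 3.83355105 = 0.276
  phi_hat_2 = [gamma(0) gamma(2) - gamma(1)^2] / det = [(2.5703)(1.9349) - (1.6652)^2] / 3.83355105 = 2.20038243 / 3.83355105 = 0.574
So phi_hat = [0.2760, 0.5740].
Therefore phi_hat_2 = 0.5740.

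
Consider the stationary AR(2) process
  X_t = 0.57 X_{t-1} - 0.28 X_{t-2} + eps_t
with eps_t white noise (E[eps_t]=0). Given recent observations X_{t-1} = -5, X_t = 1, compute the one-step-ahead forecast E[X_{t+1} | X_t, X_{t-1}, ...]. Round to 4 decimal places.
E[X_{t+1} \mid \mathcal F_t] = 1.9700

For an AR(p) model X_t = c + sum_i phi_i X_{t-i} + eps_t, the
one-step-ahead conditional mean is
  E[X_{t+1} | X_t, ...] = c + sum_i phi_i X_{t+1-i}.
Substitute known values:
  E[X_{t+1} | ...] = (0.57) * (1) + (-0.28) * (-5)
                   = 1.9700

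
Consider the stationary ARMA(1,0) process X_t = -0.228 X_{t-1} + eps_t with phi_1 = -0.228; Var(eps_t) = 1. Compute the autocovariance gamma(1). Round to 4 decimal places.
\gamma(1) = -0.2405

Multiply the model equation by X_{t-k} and take expectations. With theta_0 = psi_0 = 1 and psi_j the MA(infinity) weights, this gives
  gamma(k) - sum_i phi_i gamma(k-i) = c_k,
  c_k = sigma^2 * sum_{j=k..q} theta_j psi_{j-k}   (c_k = 0 for k > q),
using gamma(-m) = gamma(m).
Pure AR (q = 0): c_0 = sigma^2 = 1, c_k = 0 for k >= 1.
Equations for k = 0 and k = 1 (AR order 1):
  gamma(0) = phi_1 gamma(1) + c_0
  gamma(1) = phi_1 gamma(0) + c_1
Substituting the second into the first: gamma(0) (1 - phi_1^2) = c_0 + phi_1 c_1, so
  gamma(0) = c_0 / (1 - phi_1^2) = 1 / (1 - (-0.228)^2) = 1 / 0.948016 = 1.054835.
  gamma(1) = phi_1 gamma(0) = (-0.228)(1.054835) = -0.240502.
Therefore gamma(1) = -0.2405 (to 4 decimal places).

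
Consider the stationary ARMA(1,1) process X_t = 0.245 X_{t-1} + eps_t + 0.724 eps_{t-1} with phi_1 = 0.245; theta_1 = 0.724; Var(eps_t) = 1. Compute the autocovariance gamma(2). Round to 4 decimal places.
\gamma(2) = 0.2974

Multiply the model equation by X_{t-k} and take expectations. With theta_0 = psi_0 = 1 and psi_j the MA(infinity) weights, this gives
  gamma(k) - sum_i phi_i gamma(k-i) = c_k,
  c_k = sigma^2 * sum_{j=k..q} theta_j psi_{j-k}   (c_k = 0 for k > q),
using gamma(-m) = gamma(m).
psi-weights needed (psi_j = theta_j + sum_i phi_i psi_{j-i}):
  psi_1 = theta_1 + phi_1 = 0.724 + (0.245) = 0.969
Right-hand sides:
  c_0 = sigma^2 (1 + theta_1 psi_1) = 1 * (1 + (0.724)(0.969)) = 1 * 1.701556 = 1.701556
  c_1 = sigma^2 theta_1 = 1 * (0.724) = 0.724
  c_2 = 0
Equations for k = 0 and k = 1 (AR order 1):
  gamma(0) = phi_1 gamma(1) + c_0
  gamma(1) = phi_1 gamma(0) + c_1
Substituting the second into the first: gamma(0) (1 - phi_1^2) = c_0 + phi_1 c_1, so
  gamma(0) = (c_0 + phi_1 c_1) / (1 - phi_1^2) = (1.701556 + (0.245)(0.724)) / (1 - (0.245)^2) = 1.878936 / 0.939975 = 1.998921.
  gamma(1) = phi_1 gamma(0) + c_1 = (0.245)(1.998921) + (0.724) = 1.213736.
For k = 2 (> q): gamma(2) = phi_1 gamma(1) = (0.245)(1.213736) = 0.297365.
Therefore gamma(2) = 0.2974 (to 4 decimal places).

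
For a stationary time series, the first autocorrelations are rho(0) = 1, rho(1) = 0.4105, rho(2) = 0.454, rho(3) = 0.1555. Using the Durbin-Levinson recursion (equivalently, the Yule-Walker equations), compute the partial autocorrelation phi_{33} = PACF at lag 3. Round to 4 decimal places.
\phi_{33} = -0.1470

The PACF at lag k is phi_{kk}, the last component of the solution
to the Yule-Walker system G_k phi = r_k where
  (G_k)_{ij} = rho(|i - j|), (r_k)_i = rho(i), i,j = 1..k.
Equivalently, Durbin-Levinson gives phi_{kk} iteratively:
  phi_{11} = rho(1)
  phi_{kk} = [rho(k) - sum_{j=1..k-1} phi_{k-1,j} rho(k-j)]
            / [1 - sum_{j=1..k-1} phi_{k-1,j} rho(j)],
  phi_{k,j} = phi_{k-1,j} - phi_{kk} phi_{k-1,k-j},  j = 1..k-1.
Step k = 1:
  phi_11 = rho(1) = 0.4105.
Step k = 2:
  phi_22 = [rho(2) - phi_11 rho(1)] / [1 - phi_11 rho(1)] = [0.454 - (0.4105)(0.4105)] / [1 - (0.4105)(0.4105)]
         = 0.28548975 / 0.83148975 = 0.343347.
  Update: phi_21 = phi_11 - phi_22 phi_11 = 0.4105 - (0.343347)(0.4105) = 0.269556.
Step k = 3:
  phi_33 = [rho(3) - phi_21 rho(2) - phi_22 rho(1)] / [1 - phi_21 rho(1) - phi_22 rho(2)]
    numerator   = 0.1555 - (0.269556)(0.454) - (0.343347)(0.4105) = -0.10782246
    denominator = 1 - (0.269556)(0.4105) - (0.343347)(0.454) = 0.73346762
  phi_33 = -0.10782246 / 0.73346762 = -0.147.
Therefore phi_{33} = -0.1470.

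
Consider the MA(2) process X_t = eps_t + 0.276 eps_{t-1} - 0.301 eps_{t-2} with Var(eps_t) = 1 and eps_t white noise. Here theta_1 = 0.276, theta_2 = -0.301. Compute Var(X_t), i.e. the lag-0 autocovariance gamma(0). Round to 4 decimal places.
\gamma(0) = 1.1668

For an MA(q) process X_t = eps_t + sum_i theta_i eps_{t-i} with
Var(eps_t) = sigma^2, the variance is
  gamma(0) = sigma^2 * (1 + sum_i theta_i^2).
  sum_i theta_i^2 = (0.276)^2 + (-0.301)^2 = 0.076176 + 0.090601 = 0.166777.
  gamma(0) = 1 * (1 + 0.166777) = 1 * 1.166777 = 1.166777, which rounds to 1.1668.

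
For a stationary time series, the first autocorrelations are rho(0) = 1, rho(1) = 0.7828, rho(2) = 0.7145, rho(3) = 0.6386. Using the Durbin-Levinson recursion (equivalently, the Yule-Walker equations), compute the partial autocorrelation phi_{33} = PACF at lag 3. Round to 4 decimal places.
\phi_{33} = 0.0571

The PACF at lag k is phi_{kk}, the last component of the solution
to the Yule-Walker system G_k phi = r_k where
  (G_k)_{ij} = rho(|i - j|), (r_k)_i = rho(i), i,j = 1..k.
Equivalently, Durbin-Levinson gives phi_{kk} iteratively:
  phi_{11} = rho(1)
  phi_{kk} = [rho(k) - sum_{j=1..k-1} phi_{k-1,j} rho(k-j)]
            / [1 - sum_{j=1..k-1} phi_{k-1,j} rho(j)],
  phi_{k,j} = phi_{k-1,j} - phi_{kk} phi_{k-1,k-j},  j = 1..k-1.
Step k = 1:
  phi_11 = rho(1) = 0.7828.
Step k = 2:
  phi_22 = [rho(2) - phi_11 rho(1)] / [1 - phi_11 rho(1)] = [0.7145 - (0.7828)(0.7828)] / [1 - (0.7828)(0.7828)]
         = 0.10172416 / 0.38722416 = 0.262701.
  Update: phi_21 = phi_11 - phi_22 phi_11 = 0.7828 - (0.262701)(0.7828) = 0.577158.
Step k = 3:
  phi_33 = [rho(3) - phi_21 rho(2) - phi_22 rho(1)] / [1 - phi_21 rho(1) - phi_22 rho(2)]
    numerator   = 0.6386 - (0.577158)(0.7145) - (0.262701)(0.7828) = 0.02057852
    denominator = 1 - (0.577158)(0.7828) - (0.262701)(0.7145) = 0.36050113
  phi_33 = 0.02057852 / 0.36050113 = 0.0571.
Therefore phi_{33} = 0.0571.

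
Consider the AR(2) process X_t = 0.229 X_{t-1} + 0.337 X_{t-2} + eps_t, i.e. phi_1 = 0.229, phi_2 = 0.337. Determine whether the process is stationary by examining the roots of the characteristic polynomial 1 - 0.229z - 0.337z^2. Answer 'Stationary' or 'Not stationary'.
\text{Stationary}

The AR(p) characteristic polynomial is P(z) = 1 - 0.229z - 0.337z^2.
Stationarity requires all roots to lie outside the unit circle, i.e. |z| > 1 for every root.
Set 1 + (-0.229) z + (-0.337) z^2 = 0, i.e. a z^2 + b z + c = 0 with a = -0.337, b = -0.229, c = 1.
Discriminant D = b^2 - 4ac = (-0.229)^2 - 4*(-0.337)*1 = 0.052441 - (-1.348) = 1.400441.
D >= 0, so the roots are real: z = (-b +/- sqrt(D)) / (2a) = (0.229 +/- 1.183402) / (-0.674).
  z_1 = (0.229 + 1.183402) / (-0.674) = -2.0956,   |z_1| = 2.0956.
  z_2 = (0.229 - 1.183402) / (-0.674) = 1.416,   |z_2| = 1.416.
Moduli of all roots: 2.0956, 1.4160.
All moduli strictly greater than 1? Yes.
Verdict: Stationary.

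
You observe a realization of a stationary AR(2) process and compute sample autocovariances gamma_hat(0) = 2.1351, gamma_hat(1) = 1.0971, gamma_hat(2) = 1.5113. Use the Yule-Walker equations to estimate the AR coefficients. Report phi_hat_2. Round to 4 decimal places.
\hat\phi_{2} = 0.6030

The Yule-Walker equations for an AR(p) process read, in matrix form,
  Gamma_p phi = r_p,   with   (Gamma_p)_{ij} = gamma(|i - j|),
                       (r_p)_i = gamma(i),   i,j = 1..p.
Substitute the sample gammas (Toeplitz matrix and right-hand side of size 2):
  Gamma_p = [[2.1351, 1.0971], [1.0971, 2.1351]]
  r_p     = [1.0971, 1.5113]
Written out:
  2.1351 phi_1 + 1.0971 phi_2 = 1.0971
  1.0971 phi_1 + 2.1351 phi_2 = 1.5113
Solve by Cramer's rule:
  det = gamma(0)^2 - gamma(1)^2 = (2.1351)^2 - (1.0971)^2 = 4.55865201 - 1.20362841 = 3.3550236
  phi_hat_1 = [gamma(1) gamma(0) - gamma(1) gamma(2)] / det = [(1.0971)(2.1351) - (1.0971)(1.5113)] / 3.3550236 = 0.68437098 / 3.3550236 = 0.204
  phi_hat_2 = [gamma(0) gamma(2) - gamma(1)^2] / det = [(2.1351)(1.5113) - (1.0971)^2] / 3.3550236 = 2.02314822 / 3.3550236 = 0.603
So phi_hat = [0.2040, 0.6030].
Therefore phi_hat_2 = 0.6030.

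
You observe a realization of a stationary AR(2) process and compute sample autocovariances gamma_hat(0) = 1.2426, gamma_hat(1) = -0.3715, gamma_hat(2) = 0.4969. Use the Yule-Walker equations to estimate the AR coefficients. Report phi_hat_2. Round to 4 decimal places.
\hat\phi_{2} = 0.3410

The Yule-Walker equations for an AR(p) process read, in matrix form,
  Gamma_p phi = r_p,   with   (Gamma_p)_{ij} = gamma(|i - j|),
                       (r_p)_i = gamma(i),   i,j = 1..p.
Substitute the sample gammas (Toeplitz matrix and right-hand side of size 2):
  Gamma_p = [[1.2426, -0.3715], [-0.3715, 1.2426]]
  r_p     = [-0.3715, 0.4969]
Written out:
  1.2426 phi_1 - 0.3715 phi_2 = -0.3715
  -0.3715 phi_1 + 1.2426 phi_2 = 0.4969
Solve by Cramer's rule:
  det = gamma(0)^2 - gamma(1)^2 = (1.2426)^2 - (-0.3715)^2 = 1.54405476 - 0.13801225 = 1.40604251
  phi_hat_1 = [gamma(1) gamma(0) - gamma(1) gamma(2)] / det = [(-0.3715)(1.2426) - (-0.3715)(0.4969)] / 1.40604251 = -0.27702755 / 1.40604251 = -0.197
  phi_hat_2 = [gamma(0) gamma(2) - gamma(1)^2] / det = [(1.2426)(0.4969) - (-0.3715)^2] / 1.40604251 = 0.47943569 / 1.40604251 = 0.341
So phi_hat = [-0.1970, 0.3410].
Therefore phi_hat_2 = 0.3410.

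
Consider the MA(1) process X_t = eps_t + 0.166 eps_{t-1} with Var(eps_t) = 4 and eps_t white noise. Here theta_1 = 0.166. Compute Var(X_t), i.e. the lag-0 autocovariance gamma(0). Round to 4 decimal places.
\gamma(0) = 4.1102

For an MA(q) process X_t = eps_t + sum_i theta_i eps_{t-i} with
Var(eps_t) = sigma^2, the variance is
  gamma(0) = sigma^2 * (1 + sum_i theta_i^2).
  sum_i theta_i^2 = (0.166)^2 = 0.027556.
  gamma(0) = 4 * (1 + 0.027556) = 4 * 1.027556 = 4.110224, which rounds to 4.1102.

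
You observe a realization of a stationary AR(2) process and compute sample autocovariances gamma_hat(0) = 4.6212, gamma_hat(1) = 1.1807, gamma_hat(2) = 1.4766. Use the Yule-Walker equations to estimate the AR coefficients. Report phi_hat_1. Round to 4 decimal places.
\hat\phi_{1} = 0.1860

The Yule-Walker equations for an AR(p) process read, in matrix form,
  Gamma_p phi = r_p,   with   (Gamma_p)_{ij} = gamma(|i - j|),
                       (r_p)_i = gamma(i),   i,j = 1..p.
Substitute the sample gammas (Toeplitz matrix and right-hand side of size 2):
  Gamma_p = [[4.6212, 1.1807], [1.1807, 4.6212]]
  r_p     = [1.1807, 1.4766]
Written out:
  4.6212 phi_1 + 1.1807 phi_2 = 1.1807
  1.1807 phi_1 + 4.6212 phi_2 = 1.4766
Solve by Cramer's rule:
  det = gamma(0)^2 - gamma(1)^2 = (4.6212)^2 - (1.1807)^2 = 21.35548944 - 1.39405249 = 19.96143695
  phi_hat_1 = [gamma(1) gamma(0) - gamma(1) gamma(2)] / det = [(1.1807)(4.6212) - (1.1807)(1.4766)] / 19.96143695 = 3.71282922 / 19.96143695 = 0.186
  phi_hat_2 = [gamma(0) gamma(2) - gamma(1)^2] / det = [(4.6212)(1.4766) - (1.1807)^2] / 19.96143695 = 5.42961143 / 19.96143695 = 0.272
So phi_hat = [0.1860, 0.2720].
Therefore phi_hat_1 = 0.1860.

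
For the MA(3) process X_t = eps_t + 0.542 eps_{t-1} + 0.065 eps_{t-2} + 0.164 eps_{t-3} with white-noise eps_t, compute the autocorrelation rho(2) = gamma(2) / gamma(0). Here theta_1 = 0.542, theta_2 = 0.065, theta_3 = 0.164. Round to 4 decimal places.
\rho(2) = 0.1162

For an MA(q) process with theta_0 = 1, the autocovariance is
  gamma(k) = sigma^2 * sum_{i=0..q-k} theta_i * theta_{i+k},
and rho(k) = gamma(k) / gamma(0). Sigma^2 cancels.
  numerator   = (1)*(0.065) + (0.542)*(0.164) = 0.153888.
  denominator = (1)^2 + (0.542)^2 + (0.065)^2 + (0.164)^2 = 1.324885.
  rho(2) = 0.153888 / 1.324885 = 0.1162.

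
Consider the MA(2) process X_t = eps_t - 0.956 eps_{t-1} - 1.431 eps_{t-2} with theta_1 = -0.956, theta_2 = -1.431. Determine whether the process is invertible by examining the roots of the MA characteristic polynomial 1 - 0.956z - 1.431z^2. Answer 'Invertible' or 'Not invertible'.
\text{Not invertible}

The MA(q) characteristic polynomial is P(z) = 1 - 0.956z - 1.431z^2.
Invertibility requires all roots to lie outside the unit circle, i.e. |z| > 1 for every root.
Set 1 + (-0.956) z + (-1.431) z^2 = 0, i.e. a z^2 + b z + c = 0 with a = -1.431, b = -0.956, c = 1.
Discriminant D = b^2 - 4ac = (-0.956)^2 - 4*(-1.431)*1 = 0.913936 - (-5.724) = 6.637936.
D >= 0, so the roots are real: z = (-b +/- sqrt(D)) / (2a) = (0.956 +/- 2.576419) / (-2.862).
  z_1 = (0.956 + 2.576419) / (-2.862) = -1.2342,   |z_1| = 1.2342.
  z_2 = (0.956 - 2.576419) / (-2.862) = 0.5662,   |z_2| = 0.5662.
Moduli of all roots: 1.2342, 0.5662.
All moduli strictly greater than 1? No.
Verdict: Not invertible.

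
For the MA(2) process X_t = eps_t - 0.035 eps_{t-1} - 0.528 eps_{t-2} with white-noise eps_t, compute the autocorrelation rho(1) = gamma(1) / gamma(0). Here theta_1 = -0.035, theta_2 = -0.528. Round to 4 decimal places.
\rho(1) = -0.0129

For an MA(q) process with theta_0 = 1, the autocovariance is
  gamma(k) = sigma^2 * sum_{i=0..q-k} theta_i * theta_{i+k},
and rho(k) = gamma(k) / gamma(0). Sigma^2 cancels.
  numerator   = (1)*(-0.035) + (-0.035)*(-0.528) = -0.01652.
  denominator = (1)^2 + (-0.035)^2 + (-0.528)^2 = 1.280009.
  rho(1) = -0.01652 / 1.280009 = -0.0129.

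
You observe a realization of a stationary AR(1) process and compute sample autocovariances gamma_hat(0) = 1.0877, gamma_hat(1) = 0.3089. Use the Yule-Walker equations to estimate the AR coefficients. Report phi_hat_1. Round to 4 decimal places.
\hat\phi_{1} = 0.2840

The Yule-Walker equations for an AR(p) process read, in matrix form,
  Gamma_p phi = r_p,   with   (Gamma_p)_{ij} = gamma(|i - j|),
                       (r_p)_i = gamma(i),   i,j = 1..p.
Substitute the sample gammas (Toeplitz matrix and right-hand side of size 1):
  Gamma_p = [[1.0877]]
  r_p     = [0.3089]
With p = 1 this is the single equation gamma(0) phi_1 = gamma(1):
  phi_hat_1 = gamma(1) / gamma(0) = 0.3089 / 1.0877 = 0.2840.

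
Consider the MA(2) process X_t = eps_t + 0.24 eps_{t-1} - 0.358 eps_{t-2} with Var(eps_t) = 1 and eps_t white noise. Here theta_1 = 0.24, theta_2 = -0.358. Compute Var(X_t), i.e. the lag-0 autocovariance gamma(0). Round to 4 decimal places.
\gamma(0) = 1.1858

For an MA(q) process X_t = eps_t + sum_i theta_i eps_{t-i} with
Var(eps_t) = sigma^2, the variance is
  gamma(0) = sigma^2 * (1 + sum_i theta_i^2).
  sum_i theta_i^2 = (0.24)^2 + (-0.358)^2 = 0.0576 + 0.128164 = 0.185764.
  gamma(0) = 1 * (1 + 0.185764) = 1 * 1.185764 = 1.185764, which rounds to 1.1858.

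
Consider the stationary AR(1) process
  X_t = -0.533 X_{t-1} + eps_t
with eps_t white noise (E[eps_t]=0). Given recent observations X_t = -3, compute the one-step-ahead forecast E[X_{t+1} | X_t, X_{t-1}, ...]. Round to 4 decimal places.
E[X_{t+1} \mid \mathcal F_t] = 1.5990

For an AR(p) model X_t = c + sum_i phi_i X_{t-i} + eps_t, the
one-step-ahead conditional mean is
  E[X_{t+1} | X_t, ...] = c + sum_i phi_i X_{t+1-i}.
Substitute known values:
  E[X_{t+1} | ...] = (-0.533) * (-3)
                   = 1.5990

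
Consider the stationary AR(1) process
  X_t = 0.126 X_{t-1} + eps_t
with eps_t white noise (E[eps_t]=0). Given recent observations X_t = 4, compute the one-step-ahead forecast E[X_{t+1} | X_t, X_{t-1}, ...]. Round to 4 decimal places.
E[X_{t+1} \mid \mathcal F_t] = 0.5040

For an AR(p) model X_t = c + sum_i phi_i X_{t-i} + eps_t, the
one-step-ahead conditional mean is
  E[X_{t+1} | X_t, ...] = c + sum_i phi_i X_{t+1-i}.
Substitute known values:
  E[X_{t+1} | ...] = (0.126) * (4)
                   = 0.5040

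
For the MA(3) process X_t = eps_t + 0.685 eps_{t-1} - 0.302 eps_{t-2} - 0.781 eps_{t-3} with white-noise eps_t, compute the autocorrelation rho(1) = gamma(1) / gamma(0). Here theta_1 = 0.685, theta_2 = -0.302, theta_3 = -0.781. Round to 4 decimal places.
\rho(1) = 0.3290

For an MA(q) process with theta_0 = 1, the autocovariance is
  gamma(k) = sigma^2 * sum_{i=0..q-k} theta_i * theta_{i+k},
and rho(k) = gamma(k) / gamma(0). Sigma^2 cancels.
  numerator   = (1)*(0.685) + (0.685)*(-0.302) + (-0.302)*(-0.781) = 0.713992.
  denominator = (1)^2 + (0.685)^2 + (-0.302)^2 + (-0.781)^2 = 2.17039.
  rho(1) = 0.713992 / 2.17039 = 0.3290.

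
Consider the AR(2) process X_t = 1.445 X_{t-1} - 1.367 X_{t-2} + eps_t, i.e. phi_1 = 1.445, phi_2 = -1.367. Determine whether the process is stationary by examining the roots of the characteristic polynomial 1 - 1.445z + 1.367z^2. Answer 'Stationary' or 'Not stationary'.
\text{Not stationary}

The AR(p) characteristic polynomial is P(z) = 1 - 1.445z + 1.367z^2.
Stationarity requires all roots to lie outside the unit circle, i.e. |z| > 1 for every root.
Set 1 + (-1.445) z + (1.367) z^2 = 0, i.e. a z^2 + b z + c = 0 with a = 1.367, b = -1.445, c = 1.
Discriminant D = b^2 - 4ac = (-1.445)^2 - 4*(1.367)*1 = 2.088025 - (5.468) = -3.379975.
D < 0, so the roots are the complex-conjugate pair z = (-b +/- i sqrt(-D)) / (2a) = 0.5285 +/- 0.6724i.
For a conjugate pair |z|^2 = z * conj(z) = (product of roots) = c/a = 1/(1.367) = 0.731529, so |z| = sqrt(0.731529) = 0.8553 for both roots.
Moduli of all roots: 0.8553, 0.8553.
All moduli strictly greater than 1? No.
Verdict: Not stationary.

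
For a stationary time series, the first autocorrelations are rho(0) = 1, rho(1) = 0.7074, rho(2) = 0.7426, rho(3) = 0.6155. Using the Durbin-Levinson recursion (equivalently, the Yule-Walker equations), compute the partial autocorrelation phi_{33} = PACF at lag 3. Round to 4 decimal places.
\phi_{33} = 0.0050

The PACF at lag k is phi_{kk}, the last component of the solution
to the Yule-Walker system G_k phi = r_k where
  (G_k)_{ij} = rho(|i - j|), (r_k)_i = rho(i), i,j = 1..k.
Equivalently, Durbin-Levinson gives phi_{kk} iteratively:
  phi_{11} = rho(1)
  phi_{kk} = [rho(k) - sum_{j=1..k-1} phi_{k-1,j} rho(k-j)]
            / [1 - sum_{j=1..k-1} phi_{k-1,j} rho(j)],
  phi_{k,j} = phi_{k-1,j} - phi_{kk} phi_{k-1,k-j},  j = 1..k-1.
Step k = 1:
  phi_11 = rho(1) = 0.7074.
Step k = 2:
  phi_22 = [rho(2) - phi_11 rho(1)] / [1 - phi_11 rho(1)] = [0.7426 - (0.7074)(0.7074)] / [1 - (0.7074)(0.7074)]
         = 0.24218524 / 0.49958524 = 0.484773.
  Update: phi_21 = phi_11 - phi_22 phi_11 = 0.7074 - (0.484773)(0.7074) = 0.364472.
Step k = 3:
  phi_33 = [rho(3) - phi_21 rho(2) - phi_22 rho(1)] / [1 - phi_21 rho(1) - phi_22 rho(2)]
    numerator   = 0.6155 - (0.364472)(0.7426) - (0.484773)(0.7074) = 0.00191506
    denominator = 1 - (0.364472)(0.7074) - (0.484773)(0.7426) = 0.38218047
  phi_33 = 0.00191506 / 0.38218047 = 0.005.
Therefore phi_{33} = 0.0050.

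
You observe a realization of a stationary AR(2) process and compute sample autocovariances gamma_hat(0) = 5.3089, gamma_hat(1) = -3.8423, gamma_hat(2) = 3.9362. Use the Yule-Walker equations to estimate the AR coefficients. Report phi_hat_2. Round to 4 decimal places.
\hat\phi_{2} = 0.4570

The Yule-Walker equations for an AR(p) process read, in matrix form,
  Gamma_p phi = r_p,   with   (Gamma_p)_{ij} = gamma(|i - j|),
                       (r_p)_i = gamma(i),   i,j = 1..p.
Substitute the sample gammas (Toeplitz matrix and right-hand side of size 2):
  Gamma_p = [[5.3089, -3.8423], [-3.8423, 5.3089]]
  r_p     = [-3.8423, 3.9362]
Written out:
  5.3089 phi_1 - 3.8423 phi_2 = -3.8423
  -3.8423 phi_1 + 5.3089 phi_2 = 3.9362
Solve by Cramer's rule:
  det = gamma(0)^2 - gamma(1)^2 = (5.3089)^2 - (-3.8423)^2 = 28.18441921 - 14.76326929 = 13.42114992
  phi_hat_1 = [gamma(1) gamma(0) - gamma(1) gamma(2)] / det = [(-3.8423)(5.3089) - (-3.8423)(3.9362)] / 13.42114992 = -5.27432521 / 13.42114992 = -0.393
  phi_hat_2 = [gamma(0) gamma(2) - gamma(1)^2] / det = [(5.3089)(3.9362) - (-3.8423)^2] / 13.42114992 = 6.13362289 / 13.42114992 = 0.457
So phi_hat = [-0.3930, 0.4570].
Therefore phi_hat_2 = 0.4570.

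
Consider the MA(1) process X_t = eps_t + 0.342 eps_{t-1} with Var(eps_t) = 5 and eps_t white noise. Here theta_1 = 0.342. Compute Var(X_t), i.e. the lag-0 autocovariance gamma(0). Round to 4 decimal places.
\gamma(0) = 5.5848

For an MA(q) process X_t = eps_t + sum_i theta_i eps_{t-i} with
Var(eps_t) = sigma^2, the variance is
  gamma(0) = sigma^2 * (1 + sum_i theta_i^2).
  sum_i theta_i^2 = (0.342)^2 = 0.116964.
  gamma(0) = 5 * (1 + 0.116964) = 5 * 1.116964 = 5.58482, which rounds to 5.5848.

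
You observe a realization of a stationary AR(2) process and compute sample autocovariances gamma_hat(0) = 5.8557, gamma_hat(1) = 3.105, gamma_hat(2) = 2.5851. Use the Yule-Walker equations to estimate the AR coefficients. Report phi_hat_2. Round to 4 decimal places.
\hat\phi_{2} = 0.2230

The Yule-Walker equations for an AR(p) process read, in matrix form,
  Gamma_p phi = r_p,   with   (Gamma_p)_{ij} = gamma(|i - j|),
                       (r_p)_i = gamma(i),   i,j = 1..p.
Substitute the sample gammas (Toeplitz matrix and right-hand side of size 2):
  Gamma_p = [[5.8557, 3.105], [3.105, 5.8557]]
  r_p     = [3.105, 2.5851]
Written out:
  5.8557 phi_1 + 3.105 phi_2 = 3.105
  3.105 phi_1 + 5.8557 phi_2 = 2.5851
Solve by Cramer's rule:
  det = gamma(0)^2 - gamma(1)^2 = (5.8557)^2 - (3.105)^2 = 34.28922249 - 9.641025 = 24.64819749
  phi_hat_1 = [gamma(1) gamma(0) - gamma(1) gamma(2)] / det = [(3.105)(5.8557) - (3.105)(2.5851)] / 24.64819749 = 10.155213 / 24.64819749 = 0.412
  phi_hat_2 = [gamma(0) gamma(2) - gamma(1)^2] / det = [(5.8557)(2.5851) - (3.105)^2] / 24.64819749 = 5.49654507 / 24.64819749 = 0.223
So phi_hat = [0.4120, 0.2230].
Therefore phi_hat_2 = 0.2230.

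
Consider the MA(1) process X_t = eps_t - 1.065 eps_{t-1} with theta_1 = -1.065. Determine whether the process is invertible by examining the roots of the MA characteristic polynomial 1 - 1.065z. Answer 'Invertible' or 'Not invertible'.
\text{Not invertible}

The MA(q) characteristic polynomial is P(z) = 1 - 1.065z.
Invertibility requires all roots to lie outside the unit circle, i.e. |z| > 1 for every root.
This is linear in z: 1 + (-1.065) z = 0  =>  z = -1/(-1.065) = 0.938967,  |z| = 0.938967.
Moduli of all roots: 0.9390.
All moduli strictly greater than 1? No.
Verdict: Not invertible.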